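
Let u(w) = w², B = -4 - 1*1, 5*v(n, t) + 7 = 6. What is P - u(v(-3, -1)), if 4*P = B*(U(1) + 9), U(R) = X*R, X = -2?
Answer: -879/100 ≈ -8.7900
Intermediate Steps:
v(n, t) = -⅕ (v(n, t) = -7/5 + (⅕)*6 = -7/5 + 6/5 = -⅕)
U(R) = -2*R
B = -5 (B = -4 - 1 = -5)
P = -35/4 (P = (-5*(-2*1 + 9))/4 = (-5*(-2 + 9))/4 = (-5*7)/4 = (¼)*(-35) = -35/4 ≈ -8.7500)
P - u(v(-3, -1)) = -35/4 - (-⅕)² = -35/4 - 1*1/25 = -35/4 - 1/25 = -879/100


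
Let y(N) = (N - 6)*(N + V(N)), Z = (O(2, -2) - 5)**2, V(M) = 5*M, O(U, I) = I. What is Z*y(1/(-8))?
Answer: 7203/32 ≈ 225.09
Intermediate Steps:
Z = 49 (Z = (-2 - 5)**2 = (-7)**2 = 49)
y(N) = 6*N*(-6 + N) (y(N) = (N - 6)*(N + 5*N) = (-6 + N)*(6*N) = 6*N*(-6 + N))
Z*y(1/(-8)) = 49*(6*(-6 + 1/(-8))/(-8)) = 49*(6*(-1/8)*(-6 - 1/8)) = 49*(6*(-1/8)*(-49/8)) = 49*(147/32) = 7203/32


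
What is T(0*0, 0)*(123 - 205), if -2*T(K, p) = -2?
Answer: -82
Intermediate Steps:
T(K, p) = 1 (T(K, p) = -½*(-2) = 1)
T(0*0, 0)*(123 - 205) = 1*(123 - 205) = 1*(-82) = -82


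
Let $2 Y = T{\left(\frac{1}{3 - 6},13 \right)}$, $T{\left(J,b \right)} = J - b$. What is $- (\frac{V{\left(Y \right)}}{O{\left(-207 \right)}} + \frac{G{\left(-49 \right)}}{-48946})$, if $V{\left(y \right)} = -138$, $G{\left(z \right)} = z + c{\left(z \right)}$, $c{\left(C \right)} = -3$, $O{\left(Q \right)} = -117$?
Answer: $- \frac{1126772}{954447} \approx -1.1805$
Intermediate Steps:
$G{\left(z \right)} = -3 + z$ ($G{\left(z \right)} = z - 3 = -3 + z$)
$Y = - \frac{20}{3}$ ($Y = \frac{\frac{1}{3 - 6} - 13}{2} = \frac{\frac{1}{-3} - 13}{2} = \frac{- \frac{1}{3} - 13}{2} = \frac{1}{2} \left(- \frac{40}{3}\right) = - \frac{20}{3} \approx -6.6667$)
$- (\frac{V{\left(Y \right)}}{O{\left(-207 \right)}} + \frac{G{\left(-49 \right)}}{-48946}) = - (- \frac{138}{-117} + \frac{-3 - 49}{-48946}) = - (\left(-138\right) \left(- \frac{1}{117}\right) - - \frac{26}{24473}) = - (\frac{46}{39} + \frac{26}{24473}) = \left(-1\right) \frac{1126772}{954447} = - \frac{1126772}{954447}$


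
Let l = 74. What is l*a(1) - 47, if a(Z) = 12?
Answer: 841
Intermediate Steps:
l*a(1) - 47 = 74*12 - 47 = 888 - 47 = 841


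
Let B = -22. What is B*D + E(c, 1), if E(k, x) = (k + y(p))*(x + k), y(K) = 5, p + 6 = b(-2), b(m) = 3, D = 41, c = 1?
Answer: -890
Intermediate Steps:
p = -3 (p = -6 + 3 = -3)
E(k, x) = (5 + k)*(k + x) (E(k, x) = (k + 5)*(x + k) = (5 + k)*(k + x))
B*D + E(c, 1) = -22*41 + (1² + 5*1 + 5*1 + 1*1) = -902 + (1 + 5 + 5 + 1) = -902 + 12 = -890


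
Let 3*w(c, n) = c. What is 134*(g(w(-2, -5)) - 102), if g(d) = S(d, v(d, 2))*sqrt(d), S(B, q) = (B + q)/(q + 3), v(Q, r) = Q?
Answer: -13668 - 536*I*sqrt(6)/21 ≈ -13668.0 - 62.52*I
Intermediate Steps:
w(c, n) = c/3
S(B, q) = (B + q)/(3 + q)
g(d) = 2*d**(3/2)/(3 + d) (g(d) = ((d + d)/(3 + d))*sqrt(d) = ((2*d)/(3 + d))*sqrt(d) = (2*d/(3 + d))*sqrt(d) = 2*d**(3/2)/(3 + d))
134*(g(w(-2, -5)) - 102) = 134*(2*((1/3)*(-2))**(3/2)/(3 + (1/3)*(-2)) - 102) = 134*(2*(-2/3)**(3/2)/(3 - 2/3) - 102) = 134*(2*(-2*I*sqrt(6)/9)/(7/3) - 102) = 134*(2*(-2*I*sqrt(6)/9)*(3/7) - 102) = 134*(-4*I*sqrt(6)/21 - 102) = 134*(-102 - 4*I*sqrt(6)/21) = -13668 - 536*I*sqrt(6)/21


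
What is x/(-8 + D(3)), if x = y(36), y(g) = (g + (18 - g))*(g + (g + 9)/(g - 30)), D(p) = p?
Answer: -783/5 ≈ -156.60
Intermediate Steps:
y(g) = 18*g + 18*(9 + g)/(-30 + g) (y(g) = 18*(g + (9 + g)/(-30 + g)) = 18*g + 18*(9 + g)/(-30 + g))
x = 783 (x = 18*(9 + 36**2 - 29*36)/(-30 + 36) = 18*(9 + 1296 - 1044)/6 = 18*(1/6)*261 = 783)
x/(-8 + D(3)) = 783/(-8 + 3) = 783/(-5) = 783*(-1/5) = -783/5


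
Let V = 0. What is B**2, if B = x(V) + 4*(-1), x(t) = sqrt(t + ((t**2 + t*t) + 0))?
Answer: 16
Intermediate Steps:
x(t) = sqrt(t + 2*t**2) (x(t) = sqrt(t + ((t**2 + t**2) + 0)) = sqrt(t + (2*t**2 + 0)) = sqrt(t + 2*t**2))
B = -4 (B = sqrt(0*(1 + 2*0)) + 4*(-1) = sqrt(0*(1 + 0)) - 4 = sqrt(0*1) - 4 = sqrt(0) - 4 = 0 - 4 = -4)
B**2 = (-4)**2 = 16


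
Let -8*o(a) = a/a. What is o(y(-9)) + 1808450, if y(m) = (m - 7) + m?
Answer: 14467599/8 ≈ 1.8085e+6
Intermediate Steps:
y(m) = -7 + 2*m (y(m) = (-7 + m) + m = -7 + 2*m)
o(a) = -⅛ (o(a) = -a/(8*a) = -⅛*1 = -⅛)
o(y(-9)) + 1808450 = -⅛ + 1808450 = 14467599/8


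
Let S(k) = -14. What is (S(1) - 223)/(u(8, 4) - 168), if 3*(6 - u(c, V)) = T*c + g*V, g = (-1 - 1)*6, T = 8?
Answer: 711/502 ≈ 1.4163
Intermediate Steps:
g = -12 (g = -2*6 = -12)
u(c, V) = 6 + 4*V - 8*c/3 (u(c, V) = 6 - (8*c - 12*V)/3 = 6 - (-12*V + 8*c)/3 = 6 + (4*V - 8*c/3) = 6 + 4*V - 8*c/3)
(S(1) - 223)/(u(8, 4) - 168) = (-14 - 223)/((6 + 4*4 - 8/3*8) - 168) = -237/((6 + 16 - 64/3) - 168) = -237/(2/3 - 168) = -237/(-502/3) = -237*(-3/502) = 711/502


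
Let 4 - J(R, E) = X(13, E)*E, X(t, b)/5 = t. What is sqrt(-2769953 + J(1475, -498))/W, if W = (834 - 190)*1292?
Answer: I*sqrt(2737579)/832048 ≈ 0.0019885*I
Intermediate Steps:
W = 832048 (W = 644*1292 = 832048)
X(t, b) = 5*t
J(R, E) = 4 - 65*E (J(R, E) = 4 - 5*13*E = 4 - 65*E)
sqrt(-2769953 + J(1475, -498))/W = sqrt(-2769953 + (4 - 65*(-498)))/832048 = sqrt(-2769953 + (4 + 32370))*(1/832048) = sqrt(-2769953 + 32374)*(1/832048) = sqrt(-2737579)*(1/832048) = (I*sqrt(2737579))*(1/832048) = I*sqrt(2737579)/832048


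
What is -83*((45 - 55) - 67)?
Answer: 6391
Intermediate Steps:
-83*((45 - 55) - 67) = -83*(-10 - 67) = -83*(-77) = 6391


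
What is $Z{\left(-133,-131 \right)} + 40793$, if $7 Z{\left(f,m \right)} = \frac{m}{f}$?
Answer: $\frac{37978414}{931} \approx 40793.0$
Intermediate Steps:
$Z{\left(f,m \right)} = \frac{m}{7 f}$ ($Z{\left(f,m \right)} = \frac{m \frac{1}{f}}{7} = \frac{m}{7 f}$)
$Z{\left(-133,-131 \right)} + 40793 = \frac{1}{7} \left(-131\right) \frac{1}{-133} + 40793 = \frac{1}{7} \left(-131\right) \left(- \frac{1}{133}\right) + 40793 = \frac{131}{931} + 40793 = \frac{37978414}{931}$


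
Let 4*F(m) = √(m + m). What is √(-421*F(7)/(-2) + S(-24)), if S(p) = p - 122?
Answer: √(-2336 + 842*√14)/4 ≈ 7.1348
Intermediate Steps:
F(m) = √2*√m/4 (F(m) = √(m + m)/4 = √(2*m)/4 = (√2*√m)/4 = √2*√m/4)
S(p) = -122 + p
√(-421*F(7)/(-2) + S(-24)) = √(-421*√2*√7/4/(-2) + (-122 - 24)) = √(-421*√14/4*(-1)/2 - 146) = √(-(-421)*√14/8 - 146) = √(421*√14/8 - 146) = √(-146 + 421*√14/8)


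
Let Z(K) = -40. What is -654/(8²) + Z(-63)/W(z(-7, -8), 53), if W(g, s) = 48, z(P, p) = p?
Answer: -1061/96 ≈ -11.052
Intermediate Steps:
-654/(8²) + Z(-63)/W(z(-7, -8), 53) = -654/(8²) - 40/48 = -654/64 - 40*1/48 = -654*1/64 - ⅚ = -327/32 - ⅚ = -1061/96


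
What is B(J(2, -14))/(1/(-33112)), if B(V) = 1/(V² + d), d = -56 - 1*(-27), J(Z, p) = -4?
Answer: 33112/13 ≈ 2547.1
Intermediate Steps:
d = -29 (d = -56 + 27 = -29)
B(V) = 1/(-29 + V²) (B(V) = 1/(V² - 29) = 1/(-29 + V²))
B(J(2, -14))/(1/(-33112)) = 1/((-29 + (-4)²)*(1/(-33112))) = 1/((-29 + 16)*(-1/33112)) = -33112/(-13) = -1/13*(-33112) = 33112/13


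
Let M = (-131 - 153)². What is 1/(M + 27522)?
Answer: 1/108178 ≈ 9.2440e-6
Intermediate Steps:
M = 80656 (M = (-284)² = 80656)
1/(M + 27522) = 1/(80656 + 27522) = 1/108178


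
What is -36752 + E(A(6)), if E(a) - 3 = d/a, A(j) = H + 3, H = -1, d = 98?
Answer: -36700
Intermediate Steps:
A(j) = 2 (A(j) = -1 + 3 = 2)
E(a) = 3 + 98/a
-36752 + E(A(6)) = -36752 + (3 + 98/2) = -36752 + (3 + 98*(1/2)) = -36752 + (3 + 49) = -36752 + 52 = -36700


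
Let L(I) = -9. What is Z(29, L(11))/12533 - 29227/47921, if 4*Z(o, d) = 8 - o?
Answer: -1466214305/2402375572 ≈ -0.61032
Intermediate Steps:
Z(o, d) = 2 - o/4 (Z(o, d) = (8 - o)/4 = 2 - o/4)
Z(29, L(11))/12533 - 29227/47921 = (2 - ¼*29)/12533 - 29227/47921 = (2 - 29/4)*(1/12533) - 29227*1/47921 = -21/4*1/12533 - 29227/47921 = -21/50132 - 29227/47921 = -1466214305/2402375572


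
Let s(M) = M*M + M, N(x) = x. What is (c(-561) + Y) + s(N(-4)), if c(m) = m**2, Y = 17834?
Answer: 332567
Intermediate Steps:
s(M) = M + M**2 (s(M) = M**2 + M = M + M**2)
(c(-561) + Y) + s(N(-4)) = ((-561)**2 + 17834) - 4*(1 - 4) = (314721 + 17834) - 4*(-3) = 332555 + 12 = 332567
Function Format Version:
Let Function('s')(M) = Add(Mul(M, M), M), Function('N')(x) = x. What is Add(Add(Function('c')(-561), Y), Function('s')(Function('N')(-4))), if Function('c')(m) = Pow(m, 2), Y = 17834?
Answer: 332567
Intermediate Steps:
Function('s')(M) = Add(M, Pow(M, 2)) (Function('s')(M) = Add(Pow(M, 2), M) = Add(M, Pow(M, 2)))
Add(Add(Function('c')(-561), Y), Function('s')(Function('N')(-4))) = Add(Add(Pow(-561, 2), 17834), Mul(-4, Add(1, -4))) = Add(Add(314721, 17834), Mul(-4, -3)) = Add(332555, 12) = 332567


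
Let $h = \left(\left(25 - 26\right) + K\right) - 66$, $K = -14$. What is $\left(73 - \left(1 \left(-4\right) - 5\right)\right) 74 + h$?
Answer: $5987$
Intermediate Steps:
$h = -81$ ($h = \left(\left(25 - 26\right) - 14\right) - 66 = \left(-1 - 14\right) - 66 = -15 - 66 = -81$)
$\left(73 - \left(1 \left(-4\right) - 5\right)\right) 74 + h = \left(73 - \left(1 \left(-4\right) - 5\right)\right) 74 - 81 = \left(73 - \left(-4 - 5\right)\right) 74 - 81 = \left(73 - -9\right) 74 - 81 = \left(73 + 9\right) 74 - 81 = 82 \cdot 74 - 81 = 6068 - 81 = 5987$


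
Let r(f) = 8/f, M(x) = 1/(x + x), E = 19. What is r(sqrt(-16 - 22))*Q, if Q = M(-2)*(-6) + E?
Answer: -82*I*sqrt(38)/19 ≈ -26.604*I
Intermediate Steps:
M(x) = 1/(2*x)
Q = 41/2 (Q = ((1/2)/(-2))*(-6) + 19 = ((1/2)*(-1/2))*(-6) + 19 = -1/4*(-6) + 19 = 3/2 + 19 = 41/2 ≈ 20.500)
r(sqrt(-16 - 22))*Q = (8/(sqrt(-16 - 22)))*(41/2) = (8/(sqrt(-38)))*(41/2) = (8/((I*sqrt(38))))*(41/2) = (8*(-I*sqrt(38)/38))*(41/2) = -4*I*sqrt(38)/19*(41/2) = -82*I*sqrt(38)/19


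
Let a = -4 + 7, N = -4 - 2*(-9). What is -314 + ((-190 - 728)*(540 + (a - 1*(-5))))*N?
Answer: -7043210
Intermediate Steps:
N = 14 (N = -4 + 18 = 14)
a = 3
-314 + ((-190 - 728)*(540 + (a - 1*(-5))))*N = -314 + ((-190 - 728)*(540 + (3 - 1*(-5))))*14 = -314 - 918*(540 + (3 + 5))*14 = -314 - 918*(540 + 8)*14 = -314 - 918*548*14 = -314 - 503064*14 = -314 - 7042896 = -7043210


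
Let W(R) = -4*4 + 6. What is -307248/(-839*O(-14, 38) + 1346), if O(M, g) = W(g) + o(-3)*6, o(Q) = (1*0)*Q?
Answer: -38406/1217 ≈ -31.558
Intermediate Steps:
W(R) = -10 (W(R) = -16 + 6 = -10)
o(Q) = 0 (o(Q) = 0*Q = 0)
O(M, g) = -10 (O(M, g) = -10 + 0*6 = -10 + 0 = -10)
-307248/(-839*O(-14, 38) + 1346) = -307248/(-839*(-10) + 1346) = -307248/(8390 + 1346) = -307248/9736 = -307248*1/9736 = -38406/1217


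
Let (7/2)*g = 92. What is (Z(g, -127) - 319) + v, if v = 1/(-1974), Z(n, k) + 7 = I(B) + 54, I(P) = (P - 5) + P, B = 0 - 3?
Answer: -558643/1974 ≈ -283.00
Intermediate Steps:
g = 184/7 (g = (2/7)*92 = 184/7 ≈ 26.286)
B = -3
I(P) = -5 + 2*P (I(P) = (-5 + P) + P = -5 + 2*P)
Z(n, k) = 36 (Z(n, k) = -7 + ((-5 + 2*(-3)) + 54) = -7 + ((-5 - 6) + 54) = -7 + (-11 + 54) = -7 + 43 = 36)
v = -1/1974 ≈ -0.00050659
(Z(g, -127) - 319) + v = (36 - 319) - 1/1974 = -283 - 1/1974 = -558643/1974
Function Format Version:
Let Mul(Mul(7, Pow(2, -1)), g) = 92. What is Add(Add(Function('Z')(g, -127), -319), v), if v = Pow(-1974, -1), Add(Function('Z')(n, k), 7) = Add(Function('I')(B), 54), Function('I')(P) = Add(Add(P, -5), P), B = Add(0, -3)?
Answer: Rational(-558643, 1974) ≈ -283.00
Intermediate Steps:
g = Rational(184, 7) (g = Mul(Rational(2, 7), 92) = Rational(184, 7) ≈ 26.286)
B = -3
Function('I')(P) = Add(-5, Mul(2, P)) (Function('I')(P) = Add(Add(-5, P), P) = Add(-5, Mul(2, P)))
Function('Z')(n, k) = 36 (Function('Z')(n, k) = Add(-7, Add(Add(-5, Mul(2, -3)), 54)) = Add(-7, Add(Add(-5, -6), 54)) = Add(-7, Add(-11, 54)) = Add(-7, 43) = 36)
v = Rational(-1, 1974) ≈ -0.00050659
Add(Add(Function('Z')(g, -127), -319), v) = Add(Add(36, -319), Rational(-1, 1974)) = Add(-283, Rational(-1, 1974)) = Rational(-558643, 1974)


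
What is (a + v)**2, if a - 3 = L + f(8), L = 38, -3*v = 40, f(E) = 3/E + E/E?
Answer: 485809/576 ≈ 843.42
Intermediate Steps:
f(E) = 1 + 3/E (f(E) = 3/E + 1 = 1 + 3/E)
v = -40/3 (v = -1/3*40 = -40/3 ≈ -13.333)
a = 339/8 (a = 3 + (38 + (3 + 8)/8) = 3 + (38 + (1/8)*11) = 3 + (38 + 11/8) = 3 + 315/8 = 339/8 ≈ 42.375)
(a + v)**2 = (339/8 - 40/3)**2 = (697/24)**2 = 485809/576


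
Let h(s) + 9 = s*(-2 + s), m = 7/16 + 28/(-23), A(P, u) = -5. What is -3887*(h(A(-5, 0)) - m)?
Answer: -1665495/16 ≈ -1.0409e+5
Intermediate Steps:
m = -287/368 (m = 7*(1/16) + 28*(-1/23) = 7/16 - 28/23 = -287/368 ≈ -0.77989)
h(s) = -9 + s*(-2 + s)
-3887*(h(A(-5, 0)) - m) = -3887*((-9 + (-5)² - 2*(-5)) - 1*(-287/368)) = -3887*((-9 + 25 + 10) + 287/368) = -3887*(26 + 287/368) = -3887*9855/368 = -1665495/16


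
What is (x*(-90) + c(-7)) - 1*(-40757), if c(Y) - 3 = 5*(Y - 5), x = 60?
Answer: 35300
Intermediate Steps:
c(Y) = -22 + 5*Y (c(Y) = 3 + 5*(Y - 5) = 3 + 5*(-5 + Y) = 3 + (-25 + 5*Y) = -22 + 5*Y)
(x*(-90) + c(-7)) - 1*(-40757) = (60*(-90) + (-22 + 5*(-7))) - 1*(-40757) = (-5400 + (-22 - 35)) + 40757 = (-5400 - 57) + 40757 = -5457 + 40757 = 35300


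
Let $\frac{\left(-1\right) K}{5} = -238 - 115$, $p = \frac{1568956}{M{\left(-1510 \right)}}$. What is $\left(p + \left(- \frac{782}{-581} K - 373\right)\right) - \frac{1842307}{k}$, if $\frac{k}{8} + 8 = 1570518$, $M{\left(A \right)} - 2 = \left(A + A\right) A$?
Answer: $\frac{33334989499350717733}{16644122767178480} \approx 2002.8$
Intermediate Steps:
$M{\left(A \right)} = 2 + 2 A^{2}$ ($M{\left(A \right)} = 2 + \left(A + A\right) A = 2 + 2 A A = 2 + 2 A^{2}$)
$k = 12564080$ ($k = -64 + 8 \cdot 1570518 = -64 + 12564144 = 12564080$)
$p = \frac{784478}{2280101}$ ($p = \frac{1568956}{2 + 2 \left(-1510\right)^{2}} = \frac{1568956}{2 + 2 \cdot 2280100} = \frac{1568956}{2 + 4560200} = \frac{1568956}{4560202} = 1568956 \cdot \frac{1}{4560202} = \frac{784478}{2280101} \approx 0.34405$)
$K = 1765$ ($K = - 5 \left(-238 - 115\right) = \left(-5\right) \left(-353\right) = 1765$)
$\left(p + \left(- \frac{782}{-581} K - 373\right)\right) - \frac{1842307}{k} = \left(\frac{784478}{2280101} - \left(373 - - \frac{782}{-581} \cdot 1765\right)\right) - \frac{1842307}{12564080} = \left(\frac{784478}{2280101} - \left(373 - \left(-782\right) \left(- \frac{1}{581}\right) 1765\right)\right) - \frac{1842307}{12564080} = \left(\frac{784478}{2280101} + \left(\frac{782}{581} \cdot 1765 - 373\right)\right) - \frac{1842307}{12564080} = \left(\frac{784478}{2280101} + \left(\frac{1380230}{581} - 373\right)\right) - \frac{1842307}{12564080} = \left(\frac{784478}{2280101} + \frac{1163517}{581}\right) - \frac{1842307}{12564080} = \frac{2653392056935}{1324738681} - \frac{1842307}{12564080} = \frac{33334989499350717733}{16644122767178480}$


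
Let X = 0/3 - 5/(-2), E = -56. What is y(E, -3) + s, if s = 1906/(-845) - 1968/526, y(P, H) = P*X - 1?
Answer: -32667893/222235 ≈ -147.00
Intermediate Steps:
X = 5/2 (X = 0*(1/3) - 5*(-1/2) = 0 + 5/2 = 5/2 ≈ 2.5000)
y(P, H) = -1 + 5*P/2 (y(P, H) = P*(5/2) - 1 = 5*P/2 - 1 = -1 + 5*P/2)
s = -1332758/222235 (s = 1906*(-1/845) - 1968*1/526 = -1906/845 - 984/263 = -1332758/222235 ≈ -5.9971)
y(E, -3) + s = (-1 + (5/2)*(-56)) - 1332758/222235 = (-1 - 140) - 1332758/222235 = -141 - 1332758/222235 = -32667893/222235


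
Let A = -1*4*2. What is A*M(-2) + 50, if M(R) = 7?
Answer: -6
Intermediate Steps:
A = -8 (A = -4*2 = -8)
A*M(-2) + 50 = -8*7 + 50 = -56 + 50 = -6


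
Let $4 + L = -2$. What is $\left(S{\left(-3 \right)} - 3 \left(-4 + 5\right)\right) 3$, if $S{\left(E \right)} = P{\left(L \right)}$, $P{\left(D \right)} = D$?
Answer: $-27$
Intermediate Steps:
$L = -6$ ($L = -4 - 2 = -6$)
$S{\left(E \right)} = -6$
$\left(S{\left(-3 \right)} - 3 \left(-4 + 5\right)\right) 3 = \left(-6 - 3 \left(-4 + 5\right)\right) 3 = \left(-6 - 3\right) 3 = \left(-9\right) 3 = -27$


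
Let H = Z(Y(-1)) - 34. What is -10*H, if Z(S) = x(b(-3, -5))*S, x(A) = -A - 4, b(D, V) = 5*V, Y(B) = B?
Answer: 550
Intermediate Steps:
x(A) = -4 - A
Z(S) = 21*S (Z(S) = (-4 - 5*(-5))*S = (-4 - 1*(-25))*S = (-4 + 25)*S = 21*S)
H = -55 (H = 21*(-1) - 34 = -21 - 34 = -55)
-10*H = -10*(-55) = 550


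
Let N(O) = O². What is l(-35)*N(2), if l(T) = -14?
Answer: -56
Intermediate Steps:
l(-35)*N(2) = -14*2² = -14*4 = -56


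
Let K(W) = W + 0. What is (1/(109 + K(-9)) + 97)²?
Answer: 94109401/10000 ≈ 9410.9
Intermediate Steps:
K(W) = W
(1/(109 + K(-9)) + 97)² = (1/(109 - 9) + 97)² = (1/100 + 97)² = (9701/100)² = 94109401/10000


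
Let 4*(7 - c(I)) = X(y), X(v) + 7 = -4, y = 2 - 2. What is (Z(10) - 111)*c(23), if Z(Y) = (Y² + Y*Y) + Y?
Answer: 3861/4 ≈ 965.25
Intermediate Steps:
y = 0
X(v) = -11 (X(v) = -7 - 4 = -11)
c(I) = 39/4 (c(I) = 7 - ¼*(-11) = 7 + 11/4 = 39/4)
Z(Y) = Y + 2*Y² (Z(Y) = (Y² + Y²) + Y = 2*Y² + Y = Y + 2*Y²)
(Z(10) - 111)*c(23) = (10*(1 + 2*10) - 111)*(39/4) = (10*(1 + 20) - 111)*(39/4) = (10*21 - 111)*(39/4) = (210 - 111)*(39/4) = 99*(39/4) = 3861/4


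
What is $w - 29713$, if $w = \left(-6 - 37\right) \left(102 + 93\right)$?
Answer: $-38098$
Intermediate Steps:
$w = -8385$ ($w = \left(-43\right) 195 = -8385$)
$w - 29713 = -8385 - 29713 = -38098$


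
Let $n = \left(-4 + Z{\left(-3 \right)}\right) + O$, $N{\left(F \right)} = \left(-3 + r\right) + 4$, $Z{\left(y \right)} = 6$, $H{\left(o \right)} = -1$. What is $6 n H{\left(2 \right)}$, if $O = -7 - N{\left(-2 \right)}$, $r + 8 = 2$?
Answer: $0$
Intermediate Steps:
$r = -6$ ($r = -8 + 2 = -6$)
$N{\left(F \right)} = -5$ ($N{\left(F \right)} = \left(-3 - 6\right) + 4 = -9 + 4 = -5$)
$O = -2$ ($O = -7 - -5 = -7 + 5 = -2$)
$n = 0$ ($n = \left(-4 + 6\right) - 2 = 2 - 2 = 0$)
$6 n H{\left(2 \right)} = 6 \cdot 0 \left(-1\right) = 0 \left(-1\right) = 0$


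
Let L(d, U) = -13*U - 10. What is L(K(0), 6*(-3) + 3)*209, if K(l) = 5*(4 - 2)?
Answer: 38665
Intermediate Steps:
K(l) = 10 (K(l) = 5*2 = 10)
L(d, U) = -10 - 13*U
L(K(0), 6*(-3) + 3)*209 = (-10 - 13*(6*(-3) + 3))*209 = (-10 - 13*(-18 + 3))*209 = (-10 - 13*(-15))*209 = (-10 + 195)*209 = 185*209 = 38665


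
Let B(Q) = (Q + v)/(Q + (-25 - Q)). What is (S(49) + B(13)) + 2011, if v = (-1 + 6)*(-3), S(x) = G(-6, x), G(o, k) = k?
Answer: 51502/25 ≈ 2060.1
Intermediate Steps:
S(x) = x
v = -15 (v = 5*(-3) = -15)
B(Q) = ⅗ - Q/25 (B(Q) = (Q - 15)/(Q + (-25 - Q)) = (-15 + Q)/(-25) = (-15 + Q)*(-1/25) = ⅗ - Q/25)
(S(49) + B(13)) + 2011 = (49 + (⅗ - 1/25*13)) + 2011 = (49 + (⅗ - 13/25)) + 2011 = (49 + 2/25) + 2011 = 1227/25 + 2011 = 51502/25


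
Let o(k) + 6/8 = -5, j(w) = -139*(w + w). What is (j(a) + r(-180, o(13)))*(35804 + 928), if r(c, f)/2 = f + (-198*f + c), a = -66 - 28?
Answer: 1029873450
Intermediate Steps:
a = -94
j(w) = -278*w
o(k) = -23/4 (o(k) = -¾ - 5 = -23/4)
r(c, f) = -394*f + 2*c (r(c, f) = 2*(f + (-198*f + c)) = 2*(f + (c - 198*f)) = 2*(c - 197*f) = -394*f + 2*c)
(j(a) + r(-180, o(13)))*(35804 + 928) = (-278*(-94) + (-394*(-23/4) + 2*(-180)))*(35804 + 928) = (26132 + (4531/2 - 360))*36732 = (26132 + 3811/2)*36732 = (56075/2)*36732 = 1029873450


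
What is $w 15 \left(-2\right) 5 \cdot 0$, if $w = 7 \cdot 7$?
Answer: $0$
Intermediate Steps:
$w = 49$
$w 15 \left(-2\right) 5 \cdot 0 = 49 \cdot 15 \left(-2\right) 5 \cdot 0 = 735 \left(\left(-10\right) 0\right) = 735 \cdot 0 = 0$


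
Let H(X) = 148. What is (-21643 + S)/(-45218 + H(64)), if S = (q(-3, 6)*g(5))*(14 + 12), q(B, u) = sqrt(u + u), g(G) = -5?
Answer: 21643/45070 + 26*sqrt(3)/4507 ≈ 0.49020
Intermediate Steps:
q(B, u) = sqrt(2)*sqrt(u) (q(B, u) = sqrt(2*u) = sqrt(2)*sqrt(u))
S = -260*sqrt(3) (S = ((sqrt(2)*sqrt(6))*(-5))*(14 + 12) = ((2*sqrt(3))*(-5))*26 = -10*sqrt(3)*26 = -260*sqrt(3) ≈ -450.33)
(-21643 + S)/(-45218 + H(64)) = (-21643 - 260*sqrt(3))/(-45218 + 148) = (-21643 - 260*sqrt(3))/(-45070) = (-21643 - 260*sqrt(3))*(-1/45070) = 21643/45070 + 26*sqrt(3)/4507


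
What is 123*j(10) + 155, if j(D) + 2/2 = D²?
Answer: 12332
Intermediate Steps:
j(D) = -1 + D²
123*j(10) + 155 = 123*(-1 + 10²) + 155 = 123*(-1 + 100) + 155 = 123*99 + 155 = 12177 + 155 = 12332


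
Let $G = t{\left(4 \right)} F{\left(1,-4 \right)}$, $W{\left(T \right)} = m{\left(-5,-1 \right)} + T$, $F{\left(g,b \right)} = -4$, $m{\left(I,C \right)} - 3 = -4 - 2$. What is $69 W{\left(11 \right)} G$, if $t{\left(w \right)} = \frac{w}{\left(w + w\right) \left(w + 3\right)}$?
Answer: $- \frac{1104}{7} \approx -157.71$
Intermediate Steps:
$m{\left(I,C \right)} = -3$ ($m{\left(I,C \right)} = 3 - 6 = -3$)
$W{\left(T \right)} = -3 + T$
$t{\left(w \right)} = \frac{1}{2 \left(3 + w\right)}$ ($t{\left(w \right)} = \frac{w}{2 w \left(3 + w\right)} = w \frac{1}{2 w \left(3 + w\right)} = \frac{1}{2 \left(3 + w\right)}$)
$G = - \frac{2}{7}$ ($G = \frac{1}{2 \left(3 + 4\right)} \left(-4\right) = \frac{1}{2 \cdot 7} \left(-4\right) = \frac{1}{2} \cdot \frac{1}{7} \left(-4\right) = \frac{1}{14} \left(-4\right) = - \frac{2}{7} \approx -0.28571$)
$69 W{\left(11 \right)} G = 69 \left(-3 + 11\right) \left(- \frac{2}{7}\right) = 69 \cdot 8 \left(- \frac{2}{7}\right) = 552 \left(- \frac{2}{7}\right) = - \frac{1104}{7}$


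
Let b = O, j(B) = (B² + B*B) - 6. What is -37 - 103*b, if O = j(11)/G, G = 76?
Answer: -6780/19 ≈ -356.84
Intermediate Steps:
j(B) = -6 + 2*B² (j(B) = (B² + B²) - 6 = 2*B² - 6 = -6 + 2*B²)
O = 59/19 (O = (-6 + 2*11²)/76 = (-6 + 2*121)*(1/76) = (-6 + 242)*(1/76) = 236*(1/76) = 59/19 ≈ 3.1053)
b = 59/19 ≈ 3.1053
-37 - 103*b = -37 - 103*59/19 = -37 - 6077/19 = -6780/19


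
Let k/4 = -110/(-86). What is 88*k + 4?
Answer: 19532/43 ≈ 454.23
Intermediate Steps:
k = 220/43 (k = 4*(-110/(-86)) = 4*(-110*(-1/86)) = 4*(55/43) = 220/43 ≈ 5.1163)
88*k + 4 = 88*(220/43) + 4 = 19360/43 + 4 = 19532/43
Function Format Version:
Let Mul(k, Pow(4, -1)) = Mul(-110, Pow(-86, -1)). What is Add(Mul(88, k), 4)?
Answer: Rational(19532, 43) ≈ 454.23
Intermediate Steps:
k = Rational(220, 43) (k = Mul(4, Mul(-110, Pow(-86, -1))) = Mul(4, Mul(-110, Rational(-1, 86))) = Mul(4, Rational(55, 43)) = Rational(220, 43) ≈ 5.1163)
Add(Mul(88, k), 4) = Add(Mul(88, Rational(220, 43)), 4) = Add(Rational(19360, 43), 4) = Rational(19532, 43)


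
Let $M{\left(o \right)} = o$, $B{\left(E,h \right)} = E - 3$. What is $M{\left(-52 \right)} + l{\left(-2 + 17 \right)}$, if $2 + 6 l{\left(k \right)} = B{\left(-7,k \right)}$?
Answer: $-54$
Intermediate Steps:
$B{\left(E,h \right)} = -3 + E$ ($B{\left(E,h \right)} = E - 3 = -3 + E$)
$l{\left(k \right)} = -2$ ($l{\left(k \right)} = - \frac{1}{3} + \frac{-3 - 7}{6} = - \frac{1}{3} + \frac{1}{6} \left(-10\right) = - \frac{1}{3} - \frac{5}{3} = -2$)
$M{\left(-52 \right)} + l{\left(-2 + 17 \right)} = -52 - 2 = -54$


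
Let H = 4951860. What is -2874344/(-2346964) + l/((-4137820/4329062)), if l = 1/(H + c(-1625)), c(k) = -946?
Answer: 7360471882659708169/6009985413125091340 ≈ 1.2247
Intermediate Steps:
l = 1/4950914 (l = 1/(4951860 - 946) = 1/4950914 ≈ 2.0198e-7)
-2874344/(-2346964) + l/((-4137820/4329062)) = -2874344/(-2346964) + 1/(4950914*((-4137820/4329062))) = -2874344*(-1/2346964) + 1/(4950914*((-4137820*1/4329062))) = 718586/586741 + 1/(4950914*(-2068910/2164531)) = 718586/586741 + (1/4950914)*(-2164531/2068910) = 718586/586741 - 2164531/10242995483740 = 7360471882659708169/6009985413125091340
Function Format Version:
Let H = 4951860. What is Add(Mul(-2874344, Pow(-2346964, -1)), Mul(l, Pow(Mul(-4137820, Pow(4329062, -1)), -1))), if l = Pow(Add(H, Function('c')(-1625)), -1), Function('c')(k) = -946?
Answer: Rational(7360471882659708169, 6009985413125091340) ≈ 1.2247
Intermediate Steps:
l = Rational(1, 4950914) (l = Pow(Add(4951860, -946), -1) = Pow(4950914, -1) = Rational(1, 4950914) ≈ 2.0198e-7)
Add(Mul(-2874344, Pow(-2346964, -1)), Mul(l, Pow(Mul(-4137820, Pow(4329062, -1)), -1))) = Add(Mul(-2874344, Pow(-2346964, -1)), Mul(Rational(1, 4950914), Pow(Mul(-4137820, Pow(4329062, -1)), -1))) = Add(Mul(-2874344, Rational(-1, 2346964)), Mul(Rational(1, 4950914), Pow(Mul(-4137820, Rational(1, 4329062)), -1))) = Add(Rational(718586, 586741), Mul(Rational(1, 4950914), Pow(Rational(-2068910, 2164531), -1))) = Add(Rational(718586, 586741), Mul(Rational(1, 4950914), Rational(-2164531, 2068910))) = Add(Rational(718586, 586741), Rational(-2164531, 10242995483740)) = Rational(7360471882659708169, 6009985413125091340)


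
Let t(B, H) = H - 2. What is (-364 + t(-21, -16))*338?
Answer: -129116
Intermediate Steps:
t(B, H) = -2 + H
(-364 + t(-21, -16))*338 = (-364 + (-2 - 16))*338 = (-364 - 18)*338 = -382*338 = -129116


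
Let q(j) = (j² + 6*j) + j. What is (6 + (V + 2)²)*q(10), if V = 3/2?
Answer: 6205/2 ≈ 3102.5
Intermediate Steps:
q(j) = j² + 7*j
V = 3/2 (V = 3*(½) = 3/2 ≈ 1.5000)
(6 + (V + 2)²)*q(10) = (6 + (3/2 + 2)²)*(10*(7 + 10)) = (6 + (7/2)²)*(10*17) = (6 + 49/4)*170 = (73/4)*170 = 6205/2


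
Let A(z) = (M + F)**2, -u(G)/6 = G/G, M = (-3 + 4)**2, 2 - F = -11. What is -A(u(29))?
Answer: -196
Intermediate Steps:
F = 13 (F = 2 - 1*(-11) = 2 + 11 = 13)
M = 1 (M = 1**2 = 1)
u(G) = -6 (u(G) = -6*G/G = -6*1 = -6)
A(z) = 196 (A(z) = (1 + 13)**2 = 14**2 = 196)
-A(u(29)) = -1*196 = -196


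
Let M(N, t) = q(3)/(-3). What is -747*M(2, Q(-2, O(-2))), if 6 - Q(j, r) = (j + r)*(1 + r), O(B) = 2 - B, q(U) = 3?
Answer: 747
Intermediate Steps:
Q(j, r) = 6 - (1 + r)*(j + r) (Q(j, r) = 6 - (j + r)*(1 + r) = 6 - (1 + r)*(j + r))
M(N, t) = -1 (M(N, t) = 3/(-3) = 3*(-⅓) = -1)
-747*M(2, Q(-2, O(-2))) = -747*(-1) = 747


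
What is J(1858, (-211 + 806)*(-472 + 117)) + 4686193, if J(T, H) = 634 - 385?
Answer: 4686442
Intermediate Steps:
J(T, H) = 249
J(1858, (-211 + 806)*(-472 + 117)) + 4686193 = 249 + 4686193 = 4686442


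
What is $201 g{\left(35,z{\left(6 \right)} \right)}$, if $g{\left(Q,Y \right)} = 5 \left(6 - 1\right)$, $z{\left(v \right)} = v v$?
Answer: $5025$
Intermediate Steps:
$z{\left(v \right)} = v^{2}$
$g{\left(Q,Y \right)} = 25$ ($g{\left(Q,Y \right)} = 5 \cdot 5 = 25$)
$201 g{\left(35,z{\left(6 \right)} \right)} = 201 \cdot 25 = 5025$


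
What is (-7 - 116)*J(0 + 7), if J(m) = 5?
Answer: -615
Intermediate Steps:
(-7 - 116)*J(0 + 7) = (-7 - 116)*5 = -123*5 = -615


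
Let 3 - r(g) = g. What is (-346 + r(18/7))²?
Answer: 5851561/49 ≈ 1.1942e+5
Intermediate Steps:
r(g) = 3 - g
(-346 + r(18/7))² = (-346 + (3 - 18/7))² = (-346 + 3/7)² = (-2419/7)² = 5851561/49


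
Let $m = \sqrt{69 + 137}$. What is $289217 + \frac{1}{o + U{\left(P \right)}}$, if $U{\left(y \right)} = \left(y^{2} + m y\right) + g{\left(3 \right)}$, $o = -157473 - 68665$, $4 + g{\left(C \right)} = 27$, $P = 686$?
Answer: $\frac{17258740054908426}{59674016585} - \frac{686 \sqrt{206}}{59674016585} \approx 2.8922 \cdot 10^{5}$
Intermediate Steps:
$g{\left(C \right)} = 23$ ($g{\left(C \right)} = -4 + 27 = 23$)
$o = -226138$
$m = \sqrt{206} \approx 14.353$
$U{\left(y \right)} = 23 + y^{2} + y \sqrt{206}$ ($U{\left(y \right)} = \left(y^{2} + \sqrt{206} y\right) + 23 = \left(y^{2} + y \sqrt{206}\right) + 23 = 23 + y^{2} + y \sqrt{206}$)
$289217 + \frac{1}{o + U{\left(P \right)}} = 289217 + \frac{1}{-226138 + \left(23 + 686^{2} + 686 \sqrt{206}\right)} = 289217 + \frac{1}{-226138 + \left(23 + 470596 + 686 \sqrt{206}\right)} = 289217 + \frac{1}{-226138 + \left(470619 + 686 \sqrt{206}\right)} = 289217 + \frac{1}{244481 + 686 \sqrt{206}}$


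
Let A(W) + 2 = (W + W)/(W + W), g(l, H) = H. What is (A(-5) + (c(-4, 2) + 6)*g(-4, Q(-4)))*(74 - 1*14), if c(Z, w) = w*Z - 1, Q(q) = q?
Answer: 660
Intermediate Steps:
c(Z, w) = -1 + Z*w (c(Z, w) = Z*w - 1 = -1 + Z*w)
A(W) = -1 (A(W) = -2 + (W + W)/(W + W) = -2 + (2*W)/((2*W)) = -2 + (2*W)*(1/(2*W)) = -2 + 1 = -1)
(A(-5) + (c(-4, 2) + 6)*g(-4, Q(-4)))*(74 - 1*14) = (-1 + ((-1 - 4*2) + 6)*(-4))*(74 - 1*14) = (-1 + ((-1 - 8) + 6)*(-4))*(74 - 14) = (-1 + (-9 + 6)*(-4))*60 = (-1 - 3*(-4))*60 = (-1 + 12)*60 = 11*60 = 660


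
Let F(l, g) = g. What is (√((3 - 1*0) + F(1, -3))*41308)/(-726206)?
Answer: 0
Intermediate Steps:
(√((3 - 1*0) + F(1, -3))*41308)/(-726206) = (√((3 - 1*0) - 3)*41308)/(-726206) = (√((3 + 0) - 3)*41308)*(-1/726206) = (√(3 - 3)*41308)*(-1/726206) = (√0*41308)*(-1/726206) = (0*41308)*(-1/726206) = 0*(-1/726206) = 0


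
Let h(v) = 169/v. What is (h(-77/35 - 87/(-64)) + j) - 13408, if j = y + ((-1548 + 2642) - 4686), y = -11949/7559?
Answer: -34979312001/2033371 ≈ -17203.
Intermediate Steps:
y = -11949/7559 (y = -11949*1/7559 = -11949/7559 ≈ -1.5808)
j = -27163877/7559 (j = -11949/7559 + ((-1548 + 2642) - 4686) = -11949/7559 + (1094 - 4686) = -11949/7559 - 3592 = -27163877/7559 ≈ -3593.6)
(h(-77/35 - 87/(-64)) + j) - 13408 = (169/(-77/35 - 87/(-64)) - 27163877/7559) - 13408 = (169/(-77*1/35 - 87*(-1/64)) - 27163877/7559) - 13408 = (169/(-11/5 + 87/64) - 27163877/7559) - 13408 = (169/(-269/320) - 27163877/7559) - 13408 = (169*(-320/269) - 27163877/7559) - 13408 = (-54080/269 - 27163877/7559) - 13408 = -7715873633/2033371 - 13408 = -34979312001/2033371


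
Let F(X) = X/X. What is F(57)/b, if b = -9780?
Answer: -1/9780 ≈ -0.00010225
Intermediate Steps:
F(X) = 1
F(57)/b = 1/(-9780) = 1*(-1/9780) = -1/9780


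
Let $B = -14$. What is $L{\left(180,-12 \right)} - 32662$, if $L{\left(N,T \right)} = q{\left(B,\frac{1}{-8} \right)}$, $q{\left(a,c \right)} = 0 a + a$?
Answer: $-32676$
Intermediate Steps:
$q{\left(a,c \right)} = a$ ($q{\left(a,c \right)} = 0 + a = a$)
$L{\left(N,T \right)} = -14$
$L{\left(180,-12 \right)} - 32662 = -14 - 32662 = -32676$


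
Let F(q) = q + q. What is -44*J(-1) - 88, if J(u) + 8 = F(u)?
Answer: 352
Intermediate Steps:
F(q) = 2*q
J(u) = -8 + 2*u
-44*J(-1) - 88 = -44*(-8 + 2*(-1)) - 88 = -44*(-8 - 2) - 88 = -44*(-10) - 88 = 440 - 88 = 352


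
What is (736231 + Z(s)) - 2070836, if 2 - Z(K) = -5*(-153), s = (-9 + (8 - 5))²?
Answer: -1335368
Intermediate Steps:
s = 36 (s = (-9 + 3)² = (-6)² = 36)
Z(K) = -763 (Z(K) = 2 - (-5)*(-153) = 2 - 1*765 = 2 - 765 = -763)
(736231 + Z(s)) - 2070836 = (736231 - 763) - 2070836 = 735468 - 2070836 = -1335368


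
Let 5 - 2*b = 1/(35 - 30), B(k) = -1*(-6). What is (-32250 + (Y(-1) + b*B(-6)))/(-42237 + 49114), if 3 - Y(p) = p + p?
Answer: -161153/34385 ≈ -4.6867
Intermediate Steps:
B(k) = 6
b = 12/5 (b = 5/2 - 1/(2*(35 - 30)) = 5/2 - 1/2/5 = 5/2 - 1/2*1/5 = 5/2 - 1/10 = 12/5 ≈ 2.4000)
Y(p) = 3 - 2*p (Y(p) = 3 - (p + p) = 3 - 2*p)
(-32250 + (Y(-1) + b*B(-6)))/(-42237 + 49114) = (-32250 + ((3 - 2*(-1)) + (12/5)*6))/(-42237 + 49114) = (-32250 + ((3 + 2) + 72/5))/6877 = (-32250 + (5 + 72/5))*(1/6877) = (-32250 + 97/5)*(1/6877) = -161153/5*1/6877 = -161153/34385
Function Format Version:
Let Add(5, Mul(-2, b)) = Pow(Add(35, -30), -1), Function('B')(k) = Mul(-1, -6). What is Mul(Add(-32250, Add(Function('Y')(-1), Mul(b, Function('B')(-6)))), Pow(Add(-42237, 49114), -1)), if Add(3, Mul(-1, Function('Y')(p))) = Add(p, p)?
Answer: Rational(-161153, 34385) ≈ -4.6867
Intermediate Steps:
Function('B')(k) = 6
b = Rational(12, 5) (b = Add(Rational(5, 2), Mul(Rational(-1, 2), Pow(Add(35, -30), -1))) = Add(Rational(5, 2), Mul(Rational(-1, 2), Pow(5, -1))) = Add(Rational(5, 2), Mul(Rational(-1, 2), Rational(1, 5))) = Add(Rational(5, 2), Rational(-1, 10)) = Rational(12, 5) ≈ 2.4000)
Function('Y')(p) = Add(3, Mul(-2, p)) (Function('Y')(p) = Add(3, Mul(-1, Add(p, p))) = Add(3, Mul(-1, Mul(2, p))) = Add(3, Mul(-2, p)))
Mul(Add(-32250, Add(Function('Y')(-1), Mul(b, Function('B')(-6)))), Pow(Add(-42237, 49114), -1)) = Mul(Add(-32250, Add(Add(3, Mul(-2, -1)), Mul(Rational(12, 5), 6))), Pow(Add(-42237, 49114), -1)) = Mul(Add(-32250, Add(Add(3, 2), Rational(72, 5))), Pow(6877, -1)) = Mul(Add(-32250, Add(5, Rational(72, 5))), Rational(1, 6877)) = Mul(Add(-32250, Rational(97, 5)), Rational(1, 6877)) = Mul(Rational(-161153, 5), Rational(1, 6877)) = Rational(-161153, 34385)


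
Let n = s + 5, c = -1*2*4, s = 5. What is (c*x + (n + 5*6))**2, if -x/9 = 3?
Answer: 65536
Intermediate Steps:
x = -27 (x = -9*3 = -27)
c = -8 (c = -2*4 = -8)
n = 10 (n = 5 + 5 = 10)
(c*x + (n + 5*6))**2 = (-8*(-27) + (10 + 5*6))**2 = (216 + (10 + 30))**2 = (216 + 40)**2 = 256**2 = 65536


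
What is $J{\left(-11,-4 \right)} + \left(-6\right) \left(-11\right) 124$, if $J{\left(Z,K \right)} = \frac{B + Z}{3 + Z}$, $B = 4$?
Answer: $\frac{65479}{8} \approx 8184.9$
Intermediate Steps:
$J{\left(Z,K \right)} = \frac{4 + Z}{3 + Z}$
$J{\left(-11,-4 \right)} + \left(-6\right) \left(-11\right) 124 = \frac{4 - 11}{3 - 11} + \left(-6\right) \left(-11\right) 124 = \frac{1}{-8} \left(-7\right) + 66 \cdot 124 = \left(- \frac{1}{8}\right) \left(-7\right) + 8184 = \frac{7}{8} + 8184 = \frac{65479}{8}$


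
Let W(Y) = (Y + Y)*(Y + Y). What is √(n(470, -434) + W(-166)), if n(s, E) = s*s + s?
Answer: √331594 ≈ 575.84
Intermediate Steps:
W(Y) = 4*Y² (W(Y) = (2*Y)*(2*Y) = 4*Y²)
n(s, E) = s + s² (n(s, E) = s² + s = s + s²)
√(n(470, -434) + W(-166)) = √(470*(1 + 470) + 4*(-166)²) = √(470*471 + 4*27556) = √(221370 + 110224) = √331594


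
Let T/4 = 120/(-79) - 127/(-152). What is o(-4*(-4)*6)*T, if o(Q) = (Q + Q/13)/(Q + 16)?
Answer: -49242/19513 ≈ -2.5235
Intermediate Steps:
o(Q) = 14*Q/(13*(16 + Q)) (o(Q) = (Q + Q*(1/13))/(16 + Q) = (Q + Q/13)/(16 + Q) = (14*Q/13)/(16 + Q) = 14*Q/(13*(16 + Q)))
T = -8207/3002 (T = 4*(120/(-79) - 127/(-152)) = 4*(120*(-1/79) - 127*(-1/152)) = 4*(-120/79 + 127/152) = 4*(-8207/12008) = -8207/3002 ≈ -2.7338)
o(-4*(-4)*6)*T = (14*(-4*(-4)*6)/(13*(16 - 4*(-4)*6)))*(-8207/3002) = (14*(16*6)/(13*(16 + 16*6)))*(-8207/3002) = ((14/13)*96/(16 + 96))*(-8207/3002) = ((14/13)*96/112)*(-8207/3002) = ((14/13)*96*(1/112))*(-8207/3002) = (12/13)*(-8207/3002) = -49242/19513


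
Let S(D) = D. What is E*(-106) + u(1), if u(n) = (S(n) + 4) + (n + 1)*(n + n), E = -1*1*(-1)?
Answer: -97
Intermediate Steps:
E = 1 (E = -1*(-1) = 1)
u(n) = 4 + n + 2*n*(1 + n) (u(n) = (n + 4) + (n + 1)*(n + n) = (4 + n) + (1 + n)*(2*n) = (4 + n) + 2*n*(1 + n) = 4 + n + 2*n*(1 + n))
E*(-106) + u(1) = 1*(-106) + (4 + 2*1² + 3*1) = -106 + (4 + 2*1 + 3) = -106 + (4 + 2 + 3) = -106 + 9 = -97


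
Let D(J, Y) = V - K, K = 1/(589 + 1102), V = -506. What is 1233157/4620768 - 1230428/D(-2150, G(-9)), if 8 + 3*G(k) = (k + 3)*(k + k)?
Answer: 9615273404926043/3953746276896 ≈ 2431.9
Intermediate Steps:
K = 1/1691 ≈ 0.00059137
G(k) = -8/3 + 2*k*(3 + k)/3 (G(k) = -8/3 + ((k + 3)*(k + k))/3 = -8/3 + ((3 + k)*(2*k))/3 = -8/3 + (2*k*(3 + k))/3 = -8/3 + 2*k*(3 + k)/3)
D(J, Y) = -855647/1691 (D(J, Y) = -506 - 1*1/1691 = -506 - 1/1691 = -855647/1691)
1233157/4620768 - 1230428/D(-2150, G(-9)) = 1233157/4620768 - 1230428/(-855647/1691) = 1233157*(1/4620768) - 1230428*(-1691/855647) = 1233157/4620768 + 2080653748/855647 = 9615273404926043/3953746276896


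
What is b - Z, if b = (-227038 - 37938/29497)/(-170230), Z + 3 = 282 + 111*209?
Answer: -58941390636178/2510637155 ≈ -23477.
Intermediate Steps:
Z = 23478 (Z = -3 + (282 + 111*209) = -3 + (282 + 23199) = -3 + 23481 = 23478)
b = 3348488912/2510637155 (b = (-227038 - 37938*1/29497)*(-1/170230) = (-227038 - 37938/29497)*(-1/170230) = -6696977824/29497*(-1/170230) = 3348488912/2510637155 ≈ 1.3337)
b - Z = 3348488912/2510637155 - 1*23478 = 3348488912/2510637155 - 23478 = -58941390636178/2510637155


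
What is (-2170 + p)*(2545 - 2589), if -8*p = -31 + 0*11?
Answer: 190619/2 ≈ 95310.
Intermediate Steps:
p = 31/8 (p = -(-31 + 0*11)/8 = -(-31 + 0)/8 = -⅛*(-31) = 31/8 ≈ 3.8750)
(-2170 + p)*(2545 - 2589) = (-2170 + 31/8)*(2545 - 2589) = -17329/8*(-44) = 190619/2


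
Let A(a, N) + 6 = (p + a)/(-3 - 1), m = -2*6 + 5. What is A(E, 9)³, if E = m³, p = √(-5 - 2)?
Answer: 8113765/16 - 76319*I*√7/16 ≈ 5.0711e+5 - 12620.0*I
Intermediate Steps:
p = I*√7 (p = √(-7) = I*√7 ≈ 2.6458*I)
m = -7 (m = -12 + 5 = -7)
E = -343 (E = (-7)³ = -343)
A(a, N) = -6 - a/4 - I*√7/4 (A(a, N) = -6 + (I*√7 + a)/(-3 - 1) = -6 + (a + I*√7)/(-4) = -6 + (a + I*√7)*(-¼) = -6 + (-a/4 - I*√7/4) = -6 - a/4 - I*√7/4)
A(E, 9)³ = (-6 - ¼*(-343) - I*√7/4)³ = (-6 + 343/4 - I*√7/4)³ = (319/4 - I*√7/4)³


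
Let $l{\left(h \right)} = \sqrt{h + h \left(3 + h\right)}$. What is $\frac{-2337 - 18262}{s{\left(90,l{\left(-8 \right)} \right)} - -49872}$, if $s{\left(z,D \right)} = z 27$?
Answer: $- \frac{20599}{52302} \approx -0.39385$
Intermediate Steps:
$s{\left(z,D \right)} = 27 z$
$\frac{-2337 - 18262}{s{\left(90,l{\left(-8 \right)} \right)} - -49872} = \frac{-2337 - 18262}{27 \cdot 90 - -49872} = - \frac{20599}{2430 + 49872} = - \frac{20599}{52302}$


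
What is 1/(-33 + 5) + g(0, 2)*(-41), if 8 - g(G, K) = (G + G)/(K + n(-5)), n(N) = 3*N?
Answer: -9185/28 ≈ -328.04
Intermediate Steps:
g(G, K) = 8 - 2*G/(-15 + K) (g(G, K) = 8 - (G + G)/(K + 3*(-5)) = 8 - 2*G/(K - 15) = 8 - 2*G/(-15 + K))
1/(-33 + 5) + g(0, 2)*(-41) = 1/(-33 + 5) + (2*(-60 - 1*0 + 4*2)/(-15 + 2))*(-41) = 1/(-28) + (2*(-60 + 0 + 8)/(-13))*(-41) = -1/28 + (2*(-1/13)*(-52))*(-41) = -1/28 + 8*(-41) = -1/28 - 328 = -9185/28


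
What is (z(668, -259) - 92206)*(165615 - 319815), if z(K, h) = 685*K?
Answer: -56340670800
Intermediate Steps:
(z(668, -259) - 92206)*(165615 - 319815) = (685*668 - 92206)*(165615 - 319815) = (457580 - 92206)*(-154200) = 365374*(-154200) = -56340670800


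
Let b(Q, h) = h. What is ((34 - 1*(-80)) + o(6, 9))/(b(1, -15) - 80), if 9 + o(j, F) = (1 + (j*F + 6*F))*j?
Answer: -759/95 ≈ -7.9895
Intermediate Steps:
o(j, F) = -9 + j*(1 + 6*F + F*j) (o(j, F) = -9 + (1 + (j*F + 6*F))*j = -9 + (1 + (F*j + 6*F))*j = -9 + (1 + (6*F + F*j))*j = -9 + (1 + 6*F + F*j)*j = -9 + j*(1 + 6*F + F*j))
((34 - 1*(-80)) + o(6, 9))/(b(1, -15) - 80) = ((34 - 1*(-80)) + (-9 + 6 + 9*6**2 + 6*9*6))/(-15 - 80) = ((34 + 80) + (-9 + 6 + 9*36 + 324))/(-95) = (114 + (-9 + 6 + 324 + 324))*(-1/95) = (114 + 645)*(-1/95) = 759*(-1/95) = -759/95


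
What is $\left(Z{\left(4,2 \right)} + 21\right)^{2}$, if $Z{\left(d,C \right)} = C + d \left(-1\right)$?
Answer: $361$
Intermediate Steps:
$Z{\left(d,C \right)} = C - d$
$\left(Z{\left(4,2 \right)} + 21\right)^{2} = \left(\left(2 - 4\right) + 21\right)^{2} = \left(-2 + 21\right)^{2} = 19^{2} = 361$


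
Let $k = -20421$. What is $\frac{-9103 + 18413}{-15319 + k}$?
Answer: $- \frac{931}{3574} \approx -0.26049$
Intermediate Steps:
$\frac{-9103 + 18413}{-15319 + k} = \frac{-9103 + 18413}{-15319 - 20421} = \frac{9310}{-35740} = 9310 \left(- \frac{1}{35740}\right) = - \frac{931}{3574}$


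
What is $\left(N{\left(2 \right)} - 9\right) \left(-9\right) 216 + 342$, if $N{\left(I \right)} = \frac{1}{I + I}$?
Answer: $17352$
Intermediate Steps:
$N{\left(I \right)} = \frac{1}{2 I}$
$\left(N{\left(2 \right)} - 9\right) \left(-9\right) 216 + 342 = \left(\frac{1}{2 \cdot 2} - 9\right) \left(-9\right) 216 + 342 = \left(\frac{1}{2} \cdot \frac{1}{2} - 9\right) \left(-9\right) 216 + 342 = \left(\frac{1}{4} - 9\right) \left(-9\right) 216 + 342 = \left(- \frac{35}{4}\right) \left(-9\right) 216 + 342 = \frac{315}{4} \cdot 216 + 342 = 17010 + 342 = 17352$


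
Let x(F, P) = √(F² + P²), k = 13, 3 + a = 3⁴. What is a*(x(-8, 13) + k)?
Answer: 1014 + 78*√233 ≈ 2204.6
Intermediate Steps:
a = 78 (a = -3 + 3⁴ = -3 + 81 = 78)
a*(x(-8, 13) + k) = 78*(√((-8)² + 13²) + 13) = 78*(√(64 + 169) + 13) = 78*(√233 + 13) = 78*(13 + √233) = 1014 + 78*√233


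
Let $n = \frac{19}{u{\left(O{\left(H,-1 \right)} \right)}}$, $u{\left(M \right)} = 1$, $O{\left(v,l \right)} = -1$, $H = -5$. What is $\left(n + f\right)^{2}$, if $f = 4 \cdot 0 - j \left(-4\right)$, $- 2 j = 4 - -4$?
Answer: $9$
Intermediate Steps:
$j = -4$ ($j = - \frac{4 - -4}{2} = - \frac{4 + 4}{2} = \left(- \frac{1}{2}\right) 8 = -4$)
$n = 19$ ($n = \frac{19}{1} = 19 \cdot 1 = 19$)
$f = -16$ ($f = 4 \cdot 0 - \left(-4\right) \left(-4\right) = 0 - 16 = -16$)
$\left(n + f\right)^{2} = \left(19 - 16\right)^{2} = 3^{2} = 9$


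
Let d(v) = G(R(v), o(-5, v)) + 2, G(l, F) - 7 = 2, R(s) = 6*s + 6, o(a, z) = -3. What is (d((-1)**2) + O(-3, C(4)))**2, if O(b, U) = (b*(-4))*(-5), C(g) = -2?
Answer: 2401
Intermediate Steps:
R(s) = 6 + 6*s
G(l, F) = 9 (G(l, F) = 7 + 2 = 9)
d(v) = 11 (d(v) = 9 + 2 = 11)
O(b, U) = 20*b (O(b, U) = -4*b*(-5) = 20*b)
(d((-1)**2) + O(-3, C(4)))**2 = (11 + 20*(-3))**2 = (11 - 60)**2 = (-49)**2 = 2401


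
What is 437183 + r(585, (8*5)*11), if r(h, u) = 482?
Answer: 437665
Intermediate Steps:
437183 + r(585, (8*5)*11) = 437183 + 482 = 437665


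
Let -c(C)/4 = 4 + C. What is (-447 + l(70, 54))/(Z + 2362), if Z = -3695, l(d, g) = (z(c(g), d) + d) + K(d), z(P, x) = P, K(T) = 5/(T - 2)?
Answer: 41407/90644 ≈ 0.45681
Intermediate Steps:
c(C) = -16 - 4*C (c(C) = -4*(4 + C) = -16 - 4*C)
K(T) = 5/(-2 + T)
l(d, g) = -16 + d - 4*g + 5/(-2 + d) (l(d, g) = ((-16 - 4*g) + d) + 5/(-2 + d) = (-16 + d - 4*g) + 5/(-2 + d) = -16 + d - 4*g + 5/(-2 + d))
(-447 + l(70, 54))/(Z + 2362) = (-447 + (5 + (-2 + 70)*(-16 + 70 - 4*54))/(-2 + 70))/(-3695 + 2362) = (-447 + (5 + 68*(-16 + 70 - 216))/68)/(-1333) = (-447 + (5 + 68*(-162))/68)*(-1/1333) = (-447 + (5 - 11016)/68)*(-1/1333) = (-447 + (1/68)*(-11011))*(-1/1333) = (-447 - 11011/68)*(-1/1333) = -41407/68*(-1/1333) = 41407/90644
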